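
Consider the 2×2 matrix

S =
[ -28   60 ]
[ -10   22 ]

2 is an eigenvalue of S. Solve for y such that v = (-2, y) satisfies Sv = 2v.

We need (S - 2I)v = 0.
S - 2I = [[-30, 60], [-10, 20]].
Row 1: (-30)·-2 + (60)·y = 0
Row 2: (-10)·-2 + (20)·y = 0
Solving gives y = -1.
Check: S·(-2, -1) = (-4, -2) = 2·(-2, -1).

-1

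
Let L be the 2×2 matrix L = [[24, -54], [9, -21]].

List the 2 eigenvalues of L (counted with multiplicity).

-3, 6

det(L - sI) = (24 - s)(-21 - s) - (-54)·(9) = s^2 - 3s - 18.
This factors as (s + 3)·(s - 6) = 0.
Eigenvalues: -3, 6.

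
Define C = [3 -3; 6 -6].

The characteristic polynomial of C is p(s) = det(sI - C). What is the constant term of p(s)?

0

p(s) = s^2 + 3s.
The constant term is 0.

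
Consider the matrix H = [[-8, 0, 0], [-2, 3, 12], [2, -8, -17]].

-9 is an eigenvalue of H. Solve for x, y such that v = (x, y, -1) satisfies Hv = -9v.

We need (H + 9I)v = 0.
H + 9I = [[1, 0, 0], [-2, 12, 12], [2, -8, -8]].
Row 1: (1)·x + (0)·y + (0)·-1 = 0
Row 2: (-2)·x + (12)·y + (12)·-1 = 0
Row 3: (2)·x + (-8)·y + (-8)·-1 = 0
Solving gives x = 0, y = 1.
Check: H·(0, 1, -1) = (0, -9, 9) = -9·(0, 1, -1).

0, 1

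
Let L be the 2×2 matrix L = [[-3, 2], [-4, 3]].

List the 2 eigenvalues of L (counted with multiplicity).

det(L - μI) = (-3 - μ)(3 - μ) - (2)·(-4) = μ^2 - 1.
This factors as (μ + 1)·(μ - 1) = 0.
Eigenvalues: -1, 1.

-1, 1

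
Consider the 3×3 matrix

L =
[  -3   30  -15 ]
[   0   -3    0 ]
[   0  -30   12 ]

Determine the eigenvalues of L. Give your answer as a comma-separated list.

-3, -3, 12

Set up det(tI - L) = 0.
Expanding the 3×3 determinant: p(t) = t^3 - 6t^2 - 63t - 108.
Rational-root test: t = -3 gives p(-3) = 0.
Factor out (t + 3): p(t) = (t + 3)·(t^2 - 9t - 36).
The quadratic factors as (t + 3)·(t - 12).
Eigenvalues: -3, -3, 12.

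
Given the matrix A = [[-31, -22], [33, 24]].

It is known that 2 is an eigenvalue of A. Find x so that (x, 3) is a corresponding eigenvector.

-2

We need (A - 2I)v = 0.
A - 2I = [[-33, -22], [33, 22]].
Row 1: (-33)·x + (-22)·3 = 0
Row 2: (33)·x + (22)·3 = 0
Solving gives x = -2.
Check: A·(-2, 3) = (-4, 6) = 2·(-2, 3).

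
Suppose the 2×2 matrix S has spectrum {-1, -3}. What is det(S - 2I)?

If S has eigenvalues -1, -3, then S - 2I has eigenvalues -3, -5.
det(S - 2I) = (-3) · (-5) = 15.

15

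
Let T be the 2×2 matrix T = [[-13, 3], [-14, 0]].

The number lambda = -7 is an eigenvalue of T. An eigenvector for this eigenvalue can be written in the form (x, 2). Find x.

1

We need (T + 7I)v = 0.
T + 7I = [[-6, 3], [-14, 7]].
Row 1: (-6)·x + (3)·2 = 0
Row 2: (-14)·x + (7)·2 = 0
Solving gives x = 1.
Check: T·(1, 2) = (-7, -14) = -7·(1, 2).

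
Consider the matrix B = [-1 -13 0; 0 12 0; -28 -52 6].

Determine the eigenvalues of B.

-1, 6, 12

Compute the characteristic polynomial p(lambda) = det(lambda·I - B).
Expanding the 3×3 determinant: p(lambda) = lambda^3 - 17·lambda^2 + 54·lambda + 72.
Since p(12) = 0, lambda = 12 is a root.
Dividing by (lambda - 12) leaves lambda^2 - 5·lambda - 6.
The quadratic factors as (lambda + 1)·(lambda - 6).
Eigenvalues: -1, 6, 12.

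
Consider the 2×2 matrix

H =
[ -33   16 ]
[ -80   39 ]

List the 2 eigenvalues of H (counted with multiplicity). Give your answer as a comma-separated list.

-1, 7

det(H - lambda·I) = (-33 - lambda)(39 - lambda) - (16)·(-80) = lambda^2 - 6·lambda - 7.
This factors as (lambda + 1)·(lambda - 7) = 0.
Eigenvalues: -1, 7.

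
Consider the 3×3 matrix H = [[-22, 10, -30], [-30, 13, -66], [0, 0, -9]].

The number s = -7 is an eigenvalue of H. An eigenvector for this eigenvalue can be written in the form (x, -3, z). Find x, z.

-2, 0

We need (H + 7I)v = 0.
H + 7I = [[-15, 10, -30], [-30, 20, -66], [0, 0, -2]].
Row 1: (-15)·x + (10)·-3 + (-30)·z = 0
Row 2: (-30)·x + (20)·-3 + (-66)·z = 0
Row 3: (0)·x + (0)·-3 + (-2)·z = 0
Solving gives x = -2, z = 0.
Check: H·(-2, -3, 0) = (14, 21, 0) = -7·(-2, -3, 0).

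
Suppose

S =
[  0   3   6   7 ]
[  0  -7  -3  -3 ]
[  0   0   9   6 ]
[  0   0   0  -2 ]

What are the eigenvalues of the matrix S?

-7, -2, 0, 9

S is upper triangular, so its eigenvalues are the diagonal entries.
Diagonal: 0, -7, 9, -2.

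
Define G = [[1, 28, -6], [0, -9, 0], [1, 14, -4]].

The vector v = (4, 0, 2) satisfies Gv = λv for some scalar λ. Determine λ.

-2

Compute Gv: G·(4, 0, 2) = (-8, 0, -4).
Since Gv = λv, compare component 1: -8 = λ·4, so λ = -2.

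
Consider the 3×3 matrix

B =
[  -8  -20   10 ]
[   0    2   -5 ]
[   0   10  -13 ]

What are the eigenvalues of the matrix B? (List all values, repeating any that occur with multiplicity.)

-8, -8, -3

Set up det(λI - B) = 0.
Cofactor expansion gives p(λ) = λ^3 + 19λ^2 + 112λ + 192.
Since p(-3) = 0, λ = -3 is a root.
Dividing by (λ + 3) leaves λ^2 + 16λ + 64.
The quadratic factor is (λ + 8)^2.
Eigenvalues: -8, -8, -3.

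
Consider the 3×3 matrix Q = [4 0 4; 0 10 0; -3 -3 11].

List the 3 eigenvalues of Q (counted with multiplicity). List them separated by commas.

Set up det(sI - Q) = 0.
Cofactor expansion gives p(s) = s^3 - 25s^2 + 206s - 560.
Try s = 7: p(7) = 0, so 7 is a root.
Factor out (s - 7): p(s) = (s - 7)·(s^2 - 18s + 80).
The quadratic factors as (s - 8)·(s - 10).
Eigenvalues: 7, 8, 10.

7, 8, 10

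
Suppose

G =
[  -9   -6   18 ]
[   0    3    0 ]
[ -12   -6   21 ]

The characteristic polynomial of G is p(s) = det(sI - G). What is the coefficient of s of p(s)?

63

p(s) = s^3 - 15s^2 + 63s - 81.
The coefficient of s is 63.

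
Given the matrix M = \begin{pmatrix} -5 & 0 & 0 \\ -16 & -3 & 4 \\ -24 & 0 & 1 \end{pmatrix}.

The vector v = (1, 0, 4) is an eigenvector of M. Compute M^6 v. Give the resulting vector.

(15625, 0, 62500)

First find the eigenvalue: Mv = (-5, 0, -20) = -5·(1, 0, 4), so λ = -5.
Then M^6 v = λ^6·v = (-5)^6·(1, 0, 4) = 15625·(1, 0, 4) = (15625, 0, 62500).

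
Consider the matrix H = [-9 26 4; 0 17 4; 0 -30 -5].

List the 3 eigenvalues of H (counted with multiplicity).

-9, 5, 7

The characteristic polynomial is p(λ) = det(λI - H).
Cofactor expansion gives p(λ) = λ^3 - 3λ^2 - 73λ + 315.
Rational-root test: λ = 7 gives p(7) = 0.
Factor out (λ - 7): p(λ) = (λ - 7)·(λ^2 + 4λ - 45).
The quadratic factors as (λ + 9)·(λ - 5).
Eigenvalues: -9, 5, 7.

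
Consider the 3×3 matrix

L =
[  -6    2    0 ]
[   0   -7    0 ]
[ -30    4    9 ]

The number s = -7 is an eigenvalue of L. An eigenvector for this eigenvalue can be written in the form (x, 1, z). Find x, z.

We need (L + 7I)v = 0.
L + 7I = [[1, 2, 0], [0, 0, 0], [-30, 4, 16]].
Row 1: (1)·x + (2)·1 + (0)·z = 0
Row 2: (0)·x + (0)·1 + (0)·z = 0
Row 3: (-30)·x + (4)·1 + (16)·z = 0
Solving gives x = -2, z = -4.
Check: L·(-2, 1, -4) = (14, -7, 28) = -7·(-2, 1, -4).

-2, -4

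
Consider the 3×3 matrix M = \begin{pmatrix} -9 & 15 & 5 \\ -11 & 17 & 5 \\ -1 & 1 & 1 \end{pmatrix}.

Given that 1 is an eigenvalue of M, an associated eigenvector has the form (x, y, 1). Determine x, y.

We need (M - 1I)v = 0.
M - 1I = [[-10, 15, 5], [-11, 16, 5], [-1, 1, 0]].
Row 1: (-10)·x + (15)·y + (5)·1 = 0
Row 2: (-11)·x + (16)·y + (5)·1 = 0
Row 3: (-1)·x + (1)·y + (0)·1 = 0
Solving gives x = -1, y = -1.
Check: M·(-1, -1, 1) = (-1, -1, 1) = 1·(-1, -1, 1).

-1, -1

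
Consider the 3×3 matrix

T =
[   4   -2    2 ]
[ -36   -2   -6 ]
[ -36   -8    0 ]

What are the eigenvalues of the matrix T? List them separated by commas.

-8, 4, 6

Compute the characteristic polynomial p(λ) = det(λI - T).
Expanding along the first row, p(λ) = λ^3 - 2λ^2 - 56λ + 192.
Since p(6) = 0, λ = 6 is a root.
Factor out (λ - 6): p(λ) = (λ - 6)·(λ^2 + 4λ - 32).
The quadratic factors as (λ + 8)·(λ - 4).
Eigenvalues: -8, 4, 6.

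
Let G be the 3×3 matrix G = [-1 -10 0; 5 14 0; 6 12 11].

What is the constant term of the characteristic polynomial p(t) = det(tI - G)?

p(0) = det(0·I − G) = det(−G) = (−1)^3·det(G).
det(G) = 396, so p(0) = -396.

-396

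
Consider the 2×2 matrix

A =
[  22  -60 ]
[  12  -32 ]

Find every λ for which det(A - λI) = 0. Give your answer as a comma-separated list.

det(A - λI) = (22 - λ)(-32 - λ) - (-60)·(12) = λ^2 + 10λ + 16.
This factors as (λ + 8)·(λ + 2) = 0.
Eigenvalues: -8, -2.

-8, -2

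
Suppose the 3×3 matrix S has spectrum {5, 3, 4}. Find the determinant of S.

60

det(S) is the product of the eigenvalues: (5) · (3) · (4) = 60.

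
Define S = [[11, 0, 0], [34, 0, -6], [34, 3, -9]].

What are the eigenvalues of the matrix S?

Compute the characteristic polynomial p(t) = det(tI - S).
Expanding the 3×3 determinant: p(t) = t^3 - 2t^2 - 81t - 198.
Since p(-3) = 0, t = -3 is a root.
Dividing by (t + 3) leaves t^2 - 5t - 66.
The quadratic factors as (t + 6)·(t - 11).
Eigenvalues: -6, -3, 11.

-6, -3, 11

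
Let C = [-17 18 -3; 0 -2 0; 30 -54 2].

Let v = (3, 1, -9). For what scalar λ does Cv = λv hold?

Compute Cv: C·(3, 1, -9) = (-6, -2, 18).
Since Cv = λv, compare component 1: -6 = λ·3, so λ = -2.

-2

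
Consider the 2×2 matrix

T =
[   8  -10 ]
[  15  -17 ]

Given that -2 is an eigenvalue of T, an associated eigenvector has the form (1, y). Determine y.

1

We need (T + 2I)v = 0.
T + 2I = [[10, -10], [15, -15]].
Row 1: (10)·1 + (-10)·y = 0
Row 2: (15)·1 + (-15)·y = 0
Solving gives y = 1.
Check: T·(1, 1) = (-2, -2) = -2·(1, 1).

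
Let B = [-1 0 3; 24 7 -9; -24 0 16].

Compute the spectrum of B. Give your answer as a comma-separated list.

The characteristic polynomial is p(s) = det(sI - B).
Expanding along the first row, p(s) = s^3 - 22s^2 + 161s - 392.
Try s = 8: p(8) = 0, so 8 is a root.
Dividing by (s - 8) leaves s^2 - 14s + 49.
The quadratic factor is (s - 7)^2.
Eigenvalues: 7, 7, 8.

7, 7, 8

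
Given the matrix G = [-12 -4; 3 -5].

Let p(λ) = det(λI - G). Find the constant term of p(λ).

p(λ) = λ^2 + 17λ + 72.
The constant term is 72.

72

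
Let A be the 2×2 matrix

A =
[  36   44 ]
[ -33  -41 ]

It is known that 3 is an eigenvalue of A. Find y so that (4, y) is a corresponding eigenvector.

-3

We need (A - 3I)v = 0.
A - 3I = [[33, 44], [-33, -44]].
Row 1: (33)·4 + (44)·y = 0
Row 2: (-33)·4 + (-44)·y = 0
Solving gives y = -3.
Check: A·(4, -3) = (12, -9) = 3·(4, -3).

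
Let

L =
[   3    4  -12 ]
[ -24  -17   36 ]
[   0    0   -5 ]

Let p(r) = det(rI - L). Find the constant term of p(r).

p(r) = r^3 + 19r^2 + 115r + 225.
The constant term is 225.

225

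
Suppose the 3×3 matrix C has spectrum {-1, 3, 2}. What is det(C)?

det(C) is the product of the eigenvalues: (-1) · (3) · (2) = -6.

-6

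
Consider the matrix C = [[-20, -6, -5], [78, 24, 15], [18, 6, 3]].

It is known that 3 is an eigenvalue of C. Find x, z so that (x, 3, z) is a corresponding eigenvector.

-1, 1

We need (C - 3I)v = 0.
C - 3I = [[-23, -6, -5], [78, 21, 15], [18, 6, 0]].
Row 1: (-23)·x + (-6)·3 + (-5)·z = 0
Row 2: (78)·x + (21)·3 + (15)·z = 0
Row 3: (18)·x + (6)·3 + (0)·z = 0
Solving gives x = -1, z = 1.
Check: C·(-1, 3, 1) = (-3, 9, 3) = 3·(-1, 3, 1).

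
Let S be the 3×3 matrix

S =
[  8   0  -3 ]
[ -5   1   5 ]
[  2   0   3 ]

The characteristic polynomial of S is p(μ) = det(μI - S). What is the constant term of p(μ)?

-30

p(μ) = μ^3 - 12μ^2 + 41μ - 30.
The constant term is -30.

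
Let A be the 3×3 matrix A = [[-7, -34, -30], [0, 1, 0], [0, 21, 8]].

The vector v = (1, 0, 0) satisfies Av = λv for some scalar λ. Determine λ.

-7

Compute Av: A·(1, 0, 0) = (-7, 0, 0).
Since Av = λv, compare component 1: -7 = λ·1, so λ = -7.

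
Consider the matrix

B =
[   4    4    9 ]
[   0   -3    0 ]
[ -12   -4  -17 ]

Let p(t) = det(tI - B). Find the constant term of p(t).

120

p(t) = t^3 + 16t^2 + 79t + 120.
The constant term is 120.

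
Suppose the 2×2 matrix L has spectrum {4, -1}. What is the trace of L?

3

trace(L) is the sum of the eigenvalues: (4) + (-1) = 3.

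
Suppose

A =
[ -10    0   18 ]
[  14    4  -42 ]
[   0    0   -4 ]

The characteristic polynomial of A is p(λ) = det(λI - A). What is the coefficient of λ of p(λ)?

p(λ) = λ^3 + 10λ^2 - 16λ - 160.
The coefficient of λ is -16.

-16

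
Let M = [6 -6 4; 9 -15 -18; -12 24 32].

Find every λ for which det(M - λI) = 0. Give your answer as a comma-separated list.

The characteristic polynomial is p(r) = det(rI - M).
Expanding the 3×3 determinant: p(r) = r^3 - 23r^2 + 156r - 288.
Since p(12) = 0, r = 12 is a root.
Factor out (r - 12): p(r) = (r - 12)·(r^2 - 11r + 24).
The quadratic factors as (r - 3)·(r - 8).
Eigenvalues: 3, 8, 12.

3, 8, 12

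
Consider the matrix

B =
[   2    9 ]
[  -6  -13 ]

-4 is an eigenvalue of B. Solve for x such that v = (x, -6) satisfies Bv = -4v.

9

We need (B + 4I)v = 0.
B + 4I = [[6, 9], [-6, -9]].
Row 1: (6)·x + (9)·-6 = 0
Row 2: (-6)·x + (-9)·-6 = 0
Solving gives x = 9.
Check: B·(9, -6) = (-36, 24) = -4·(9, -6).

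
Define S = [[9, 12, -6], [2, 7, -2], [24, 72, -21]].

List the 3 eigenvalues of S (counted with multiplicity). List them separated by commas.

Set up det(rI - S) = 0.
Expanding along the first row, p(r) = r^3 + 5r^2 - 9r - 45.
Try r = -3: p(-3) = 0, so -3 is a root.
Factor out (r + 3): p(r) = (r + 3)·(r^2 + 2r - 15).
The quadratic factors as (r + 5)·(r - 3).
Eigenvalues: -5, -3, 3.

-5, -3, 3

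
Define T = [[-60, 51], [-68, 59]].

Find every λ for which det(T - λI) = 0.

det(T - λI) = (-60 - λ)(59 - λ) - (51)·(-68) = λ^2 + λ - 72.
This factors as (λ + 9)·(λ - 8) = 0.
Eigenvalues: -9, 8.

-9, 8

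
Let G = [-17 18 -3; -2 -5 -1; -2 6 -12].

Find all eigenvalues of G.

-12, -11, -11

The characteristic polynomial is p(lambda) = det(lambda·I - G).
Cofactor expansion gives p(lambda) = lambda^3 + 34·lambda^2 + 385·lambda + 1452.
Rational-root test: lambda = -12 gives p(-12) = 0.
Dividing by (lambda + 12) leaves lambda^2 + 22·lambda + 121.
The quadratic factor is (lambda + 11)^2.
Eigenvalues: -12, -11, -11.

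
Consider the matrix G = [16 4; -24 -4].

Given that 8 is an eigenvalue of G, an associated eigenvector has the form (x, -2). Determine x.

1

We need (G - 8I)v = 0.
G - 8I = [[8, 4], [-24, -12]].
Row 1: (8)·x + (4)·-2 = 0
Row 2: (-24)·x + (-12)·-2 = 0
Solving gives x = 1.
Check: G·(1, -2) = (8, -16) = 8·(1, -2).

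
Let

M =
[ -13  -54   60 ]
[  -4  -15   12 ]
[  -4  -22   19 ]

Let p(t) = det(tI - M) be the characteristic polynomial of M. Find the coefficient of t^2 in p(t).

The coefficient of t^2 of det(tI - M) is −trace(M).
trace(M) = (-13) + (-15) + (19) = -9, so the coefficient is 9.

9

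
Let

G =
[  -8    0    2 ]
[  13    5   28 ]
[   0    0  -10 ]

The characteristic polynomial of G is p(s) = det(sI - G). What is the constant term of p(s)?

p(s) = s^3 + 13s^2 - 10s - 400.
The constant term is -400.

-400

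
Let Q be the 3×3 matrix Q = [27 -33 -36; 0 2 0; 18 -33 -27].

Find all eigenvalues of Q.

The characteristic polynomial is p(lambda) = det(lambda·I - Q).
Expanding the 3×3 determinant: p(lambda) = lambda^3 - 2·lambda^2 - 81·lambda + 162.
Try lambda = -9: p(-9) = 0, so -9 is a root.
Factor out (lambda + 9): p(lambda) = (lambda + 9)·(lambda^2 - 11·lambda + 18).
The quadratic factors as (lambda - 2)·(lambda - 9).
Eigenvalues: -9, 2, 9.

-9, 2, 9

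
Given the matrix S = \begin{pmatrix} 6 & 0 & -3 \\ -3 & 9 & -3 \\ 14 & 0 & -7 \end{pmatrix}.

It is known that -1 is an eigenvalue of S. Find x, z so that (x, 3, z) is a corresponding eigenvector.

3, 7

We need (S + 1I)v = 0.
S + 1I = [[7, 0, -3], [-3, 10, -3], [14, 0, -6]].
Row 1: (7)·x + (0)·3 + (-3)·z = 0
Row 2: (-3)·x + (10)·3 + (-3)·z = 0
Row 3: (14)·x + (0)·3 + (-6)·z = 0
Solving gives x = 3, z = 7.
Check: S·(3, 3, 7) = (-3, -3, -7) = -1·(3, 3, 7).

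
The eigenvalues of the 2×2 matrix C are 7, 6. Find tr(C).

13

trace(C) is the sum of the eigenvalues: (7) + (6) = 13.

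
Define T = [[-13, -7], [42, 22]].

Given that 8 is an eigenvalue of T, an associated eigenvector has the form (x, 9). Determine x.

-3

We need (T - 8I)v = 0.
T - 8I = [[-21, -7], [42, 14]].
Row 1: (-21)·x + (-7)·9 = 0
Row 2: (42)·x + (14)·9 = 0
Solving gives x = -3.
Check: T·(-3, 9) = (-24, 72) = 8·(-3, 9).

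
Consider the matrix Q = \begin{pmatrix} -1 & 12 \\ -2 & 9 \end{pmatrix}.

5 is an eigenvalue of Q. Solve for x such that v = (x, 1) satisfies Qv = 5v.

2

We need (Q - 5I)v = 0.
Q - 5I = [[-6, 12], [-2, 4]].
Row 1: (-6)·x + (12)·1 = 0
Row 2: (-2)·x + (4)·1 = 0
Solving gives x = 2.
Check: Q·(2, 1) = (10, 5) = 5·(2, 1).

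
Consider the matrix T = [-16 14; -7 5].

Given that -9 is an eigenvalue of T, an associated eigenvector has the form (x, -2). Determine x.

-4

We need (T + 9I)v = 0.
T + 9I = [[-7, 14], [-7, 14]].
Row 1: (-7)·x + (14)·-2 = 0
Row 2: (-7)·x + (14)·-2 = 0
Solving gives x = -4.
Check: T·(-4, -2) = (36, 18) = -9·(-4, -2).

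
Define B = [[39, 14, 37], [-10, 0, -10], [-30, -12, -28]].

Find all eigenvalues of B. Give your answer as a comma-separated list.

2, 4, 5

The characteristic polynomial is p(λ) = det(λI - B).
Expanding the 3×3 determinant: p(λ) = λ^3 - 11λ^2 + 38λ - 40.
Since p(4) = 0, λ = 4 is a root.
Factor out (λ - 4): p(λ) = (λ - 4)·(λ^2 - 7λ + 10).
The quadratic factors as (λ - 2)·(λ - 5).
Eigenvalues: 2, 4, 5.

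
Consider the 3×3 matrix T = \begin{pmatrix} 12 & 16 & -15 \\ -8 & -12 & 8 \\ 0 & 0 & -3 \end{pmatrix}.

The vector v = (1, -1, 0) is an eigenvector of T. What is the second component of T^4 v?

First find the eigenvalue: Tv = (-4, 4, 0) = -4·(1, -1, 0), so λ = -4.
Then T^4 v = λ^4·v = (-4)^4·(1, -1, 0) = 256·(1, -1, 0) = (256, -256, 0).

-256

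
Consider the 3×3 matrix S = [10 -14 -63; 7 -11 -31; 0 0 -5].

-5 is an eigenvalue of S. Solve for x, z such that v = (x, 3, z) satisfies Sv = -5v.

7, 1

We need (S + 5I)v = 0.
S + 5I = [[15, -14, -63], [7, -6, -31], [0, 0, 0]].
Row 1: (15)·x + (-14)·3 + (-63)·z = 0
Row 2: (7)·x + (-6)·3 + (-31)·z = 0
Row 3: (0)·x + (0)·3 + (0)·z = 0
Solving gives x = 7, z = 1.
Check: S·(7, 3, 1) = (-35, -15, -5) = -5·(7, 3, 1).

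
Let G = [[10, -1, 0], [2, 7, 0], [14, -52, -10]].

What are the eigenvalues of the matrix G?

-10, 8, 9

The characteristic polynomial is p(s) = det(sI - G).
Expanding the 3×3 determinant: p(s) = s^3 - 7s^2 - 98s + 720.
Rational-root test: s = 9 gives p(9) = 0.
Factor out (s - 9): p(s) = (s - 9)·(s^2 + 2s - 80).
The quadratic factors as (s + 10)·(s - 8).
Eigenvalues: -10, 8, 9.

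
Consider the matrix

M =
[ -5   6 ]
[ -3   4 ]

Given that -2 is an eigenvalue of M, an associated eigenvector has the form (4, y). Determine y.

2

We need (M + 2I)v = 0.
M + 2I = [[-3, 6], [-3, 6]].
Row 1: (-3)·4 + (6)·y = 0
Row 2: (-3)·4 + (6)·y = 0
Solving gives y = 2.
Check: M·(4, 2) = (-8, -4) = -2·(4, 2).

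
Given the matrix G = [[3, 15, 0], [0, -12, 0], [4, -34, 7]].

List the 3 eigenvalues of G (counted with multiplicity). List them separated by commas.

-12, 3, 7

Set up det(lambda·I - G) = 0.
Expanding the 3×3 determinant: p(lambda) = lambda^3 + 2·lambda^2 - 99·lambda + 252.
Since p(3) = 0, lambda = 3 is a root.
Factor out (lambda - 3): p(lambda) = (lambda - 3)·(lambda^2 + 5·lambda - 84).
The quadratic factors as (lambda + 12)·(lambda - 7).
Eigenvalues: -12, 3, 7.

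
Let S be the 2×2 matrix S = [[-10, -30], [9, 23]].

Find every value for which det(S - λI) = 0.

det(S - lambda·I) = (-10 - lambda)(23 - lambda) - (-30)·(9) = lambda^2 - 13·lambda + 40.
This factors as (lambda - 5)·(lambda - 8) = 0.
Eigenvalues: 5, 8.

5, 8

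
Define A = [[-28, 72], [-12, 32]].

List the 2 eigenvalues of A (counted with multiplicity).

det(A - λI) = (-28 - λ)(32 - λ) - (72)·(-12) = λ^2 - 4λ - 32.
This factors as (λ + 4)·(λ - 8) = 0.
Eigenvalues: -4, 8.

-4, 8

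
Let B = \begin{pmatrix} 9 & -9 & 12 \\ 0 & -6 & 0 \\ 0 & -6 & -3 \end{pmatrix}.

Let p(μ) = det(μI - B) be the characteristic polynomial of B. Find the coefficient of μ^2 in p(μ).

0

The coefficient of μ^2 of det(μI - B) is −trace(B).
trace(B) = (9) + (-6) + (-3) = 0, so the coefficient is 0.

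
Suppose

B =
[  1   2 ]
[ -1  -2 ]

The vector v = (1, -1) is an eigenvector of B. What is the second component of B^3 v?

1

First find the eigenvalue: Bv = (-1, 1) = -1·(1, -1), so λ = -1.
Then B^3 v = λ^3·v = (-1)^3·(1, -1) = -1·(1, -1) = (-1, 1).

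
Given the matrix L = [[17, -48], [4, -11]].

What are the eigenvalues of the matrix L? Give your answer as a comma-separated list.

det(L - sI) = (17 - s)(-11 - s) - (-48)·(4) = s^2 - 6s + 5.
This factors as (s - 1)·(s - 5) = 0.
Eigenvalues: 1, 5.

1, 5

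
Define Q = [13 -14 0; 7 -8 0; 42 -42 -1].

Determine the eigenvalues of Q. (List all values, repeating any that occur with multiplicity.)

-1, -1, 6

Compute the characteristic polynomial p(λ) = det(λI - Q).
Expanding the 3×3 determinant: p(λ) = λ^3 - 4λ^2 - 11λ - 6.
Rational-root test: λ = -1 gives p(-1) = 0.
Dividing by (λ + 1) leaves λ^2 - 5λ - 6.
The quadratic factors as (λ + 1)·(λ - 6).
Eigenvalues: -1, -1, 6.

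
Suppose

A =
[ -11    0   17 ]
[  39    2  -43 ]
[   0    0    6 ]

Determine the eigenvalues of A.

Compute the characteristic polynomial p(μ) = det(μI - A).
Expanding along the first row, p(μ) = μ^3 + 3μ^2 - 76μ + 132.
Rational-root test: μ = 2 gives p(2) = 0.
Factor out (μ - 2): p(μ) = (μ - 2)·(μ^2 + 5μ - 66).
The quadratic factors as (μ + 11)·(μ - 6).
Eigenvalues: -11, 2, 6.

-11, 2, 6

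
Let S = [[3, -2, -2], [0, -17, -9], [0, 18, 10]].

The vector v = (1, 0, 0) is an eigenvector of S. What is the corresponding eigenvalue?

Compute Sv: S·(1, 0, 0) = (3, 0, 0).
Since Sv = λv, compare component 1: 3 = λ·1, so λ = 3.

3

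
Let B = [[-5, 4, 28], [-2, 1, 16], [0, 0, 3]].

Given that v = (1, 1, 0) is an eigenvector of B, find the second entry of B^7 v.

-1

First find the eigenvalue: Bv = (-1, -1, 0) = -1·(1, 1, 0), so λ = -1.
Then B^7 v = λ^7·v = (-1)^7·(1, 1, 0) = -1·(1, 1, 0) = (-1, -1, 0).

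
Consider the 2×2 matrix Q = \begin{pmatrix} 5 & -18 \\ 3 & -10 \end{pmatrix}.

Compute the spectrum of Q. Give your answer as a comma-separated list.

-4, -1

det(Q - tI) = (5 - t)(-10 - t) - (-18)·(3) = t^2 + 5t + 4.
This factors as (t + 4)·(t + 1) = 0.
Eigenvalues: -4, -1.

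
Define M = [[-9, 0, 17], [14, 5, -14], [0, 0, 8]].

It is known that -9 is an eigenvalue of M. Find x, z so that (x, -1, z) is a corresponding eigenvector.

1, 0

We need (M + 9I)v = 0.
M + 9I = [[0, 0, 17], [14, 14, -14], [0, 0, 17]].
Row 1: (0)·x + (0)·-1 + (17)·z = 0
Row 2: (14)·x + (14)·-1 + (-14)·z = 0
Row 3: (0)·x + (0)·-1 + (17)·z = 0
Solving gives x = 1, z = 0.
Check: M·(1, -1, 0) = (-9, 9, 0) = -9·(1, -1, 0).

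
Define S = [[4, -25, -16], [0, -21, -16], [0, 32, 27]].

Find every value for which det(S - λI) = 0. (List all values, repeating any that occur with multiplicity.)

-5, 4, 11

The characteristic polynomial is p(λ) = det(λI - S).
Expanding the 3×3 determinant: p(λ) = λ^3 - 10λ^2 - 31λ + 220.
Rational-root test: λ = 11 gives p(11) = 0.
Dividing by (λ - 11) leaves λ^2 + λ - 20.
The quadratic factors as (λ + 5)·(λ - 4).
Eigenvalues: -5, 4, 11.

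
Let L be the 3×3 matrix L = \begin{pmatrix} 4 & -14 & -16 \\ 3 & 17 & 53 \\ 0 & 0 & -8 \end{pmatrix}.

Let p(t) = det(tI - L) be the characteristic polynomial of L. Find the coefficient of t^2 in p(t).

-13

The coefficient of t^2 of det(tI - L) is −trace(L).
trace(L) = (4) + (17) + (-8) = 13, so the coefficient is -13.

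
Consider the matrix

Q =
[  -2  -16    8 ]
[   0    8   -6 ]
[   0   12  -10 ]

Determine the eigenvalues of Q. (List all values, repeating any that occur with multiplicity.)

-4, -2, 2

Compute the characteristic polynomial p(λ) = det(λI - Q).
Expanding the 3×3 determinant: p(λ) = λ^3 + 4λ^2 - 4λ - 16.
Since p(-2) = 0, λ = -2 is a root.
Dividing by (λ + 2) leaves λ^2 + 2λ - 8.
The quadratic factors as (λ + 4)·(λ - 2).
Eigenvalues: -4, -2, 2.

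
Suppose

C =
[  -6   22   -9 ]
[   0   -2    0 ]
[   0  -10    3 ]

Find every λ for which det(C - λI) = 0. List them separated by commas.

-6, -2, 3

The characteristic polynomial is p(lambda) = det(lambda·I - C).
Expanding along the first row, p(lambda) = lambda^3 + 5·lambda^2 - 12·lambda - 36.
Try lambda = -2: p(-2) = 0, so -2 is a root.
Dividing by (lambda + 2) leaves lambda^2 + 3·lambda - 18.
The quadratic factors as (lambda + 6)·(lambda - 3).
Eigenvalues: -6, -2, 3.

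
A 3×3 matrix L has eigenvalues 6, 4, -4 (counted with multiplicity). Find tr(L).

6

trace(L) is the sum of the eigenvalues: (6) + (4) + (-4) = 6.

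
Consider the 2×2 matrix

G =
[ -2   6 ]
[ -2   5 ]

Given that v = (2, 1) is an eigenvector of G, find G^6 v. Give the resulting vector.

First find the eigenvalue: Gv = (2, 1) = 1·(2, 1), so λ = 1.
Then G^6 v = λ^6·v = 1^6·(2, 1) = 1·(2, 1) = (2, 1).

(2, 1)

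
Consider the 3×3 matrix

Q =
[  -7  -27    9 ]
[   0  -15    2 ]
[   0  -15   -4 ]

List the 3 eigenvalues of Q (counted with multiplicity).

Set up det(λI - Q) = 0.
Cofactor expansion gives p(λ) = λ^3 + 26λ^2 + 223λ + 630.
Try λ = -9: p(-9) = 0, so -9 is a root.
Factor out (λ + 9): p(λ) = (λ + 9)·(λ^2 + 17λ + 70).
The quadratic factors as (λ + 10)·(λ + 7).
Eigenvalues: -10, -9, -7.

-10, -9, -7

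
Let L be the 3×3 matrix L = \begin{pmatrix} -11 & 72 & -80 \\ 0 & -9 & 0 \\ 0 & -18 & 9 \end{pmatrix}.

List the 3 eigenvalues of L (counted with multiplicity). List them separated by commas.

-11, -9, 9

Set up det(λI - L) = 0.
Expanding the 3×3 determinant: p(λ) = λ^3 + 11λ^2 - 81λ - 891.
Since p(-9) = 0, λ = -9 is a root.
Dividing by (λ + 9) leaves λ^2 + 2λ - 99.
The quadratic factors as (λ + 11)·(λ - 9).
Eigenvalues: -11, -9, 9.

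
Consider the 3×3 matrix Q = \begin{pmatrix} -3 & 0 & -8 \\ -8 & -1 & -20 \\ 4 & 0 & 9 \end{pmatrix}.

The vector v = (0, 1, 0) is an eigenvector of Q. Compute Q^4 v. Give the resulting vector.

(0, 1, 0)

First find the eigenvalue: Qv = (0, -1, 0) = -1·(0, 1, 0), so λ = -1.
Then Q^4 v = λ^4·v = (-1)^4·(0, 1, 0) = 1·(0, 1, 0) = (0, 1, 0).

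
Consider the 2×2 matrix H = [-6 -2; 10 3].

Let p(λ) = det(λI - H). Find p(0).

p(0) = det(0·I − H) = det(−H) = (−1)^2·det(H).
det(H) = 2, so p(0) = 2.

2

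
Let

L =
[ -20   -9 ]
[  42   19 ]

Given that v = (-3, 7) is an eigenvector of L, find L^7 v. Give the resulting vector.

(-3, 7)

First find the eigenvalue: Lv = (-3, 7) = 1·(-3, 7), so λ = 1.
Then L^7 v = λ^7·v = 1^7·(-3, 7) = 1·(-3, 7) = (-3, 7).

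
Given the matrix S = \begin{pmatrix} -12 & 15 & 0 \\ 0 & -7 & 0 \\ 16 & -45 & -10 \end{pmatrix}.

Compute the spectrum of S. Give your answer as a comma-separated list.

-12, -10, -7

Compute the characteristic polynomial p(μ) = det(μI - S).
Expanding along the first row, p(μ) = μ^3 + 29μ^2 + 274μ + 840.
Since p(-10) = 0, μ = -10 is a root.
Dividing by (μ + 10) leaves μ^2 + 19μ + 84.
The quadratic factors as (μ + 12)·(μ + 7).
Eigenvalues: -12, -10, -7.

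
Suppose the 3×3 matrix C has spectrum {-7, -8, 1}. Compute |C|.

det(C) is the product of the eigenvalues: (-7) · (-8) · (1) = 56.

56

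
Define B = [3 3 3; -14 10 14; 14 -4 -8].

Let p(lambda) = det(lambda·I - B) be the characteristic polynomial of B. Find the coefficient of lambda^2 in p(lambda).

The coefficient of lambda^2 of det(lambda·I - B) is −trace(B).
trace(B) = (3) + (10) + (-8) = 5, so the coefficient is -5.

-5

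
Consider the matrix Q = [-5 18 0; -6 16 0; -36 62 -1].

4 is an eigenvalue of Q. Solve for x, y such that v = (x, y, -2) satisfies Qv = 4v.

2, 1

We need (Q - 4I)v = 0.
Q - 4I = [[-9, 18, 0], [-6, 12, 0], [-36, 62, -5]].
Row 1: (-9)·x + (18)·y + (0)·-2 = 0
Row 2: (-6)·x + (12)·y + (0)·-2 = 0
Row 3: (-36)·x + (62)·y + (-5)·-2 = 0
Solving gives x = 2, y = 1.
Check: Q·(2, 1, -2) = (8, 4, -8) = 4·(2, 1, -2).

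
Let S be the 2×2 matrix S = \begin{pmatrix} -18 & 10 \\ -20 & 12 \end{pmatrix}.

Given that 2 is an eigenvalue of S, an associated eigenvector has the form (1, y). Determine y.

We need (S - 2I)v = 0.
S - 2I = [[-20, 10], [-20, 10]].
Row 1: (-20)·1 + (10)·y = 0
Row 2: (-20)·1 + (10)·y = 0
Solving gives y = 2.
Check: S·(1, 2) = (2, 4) = 2·(1, 2).

2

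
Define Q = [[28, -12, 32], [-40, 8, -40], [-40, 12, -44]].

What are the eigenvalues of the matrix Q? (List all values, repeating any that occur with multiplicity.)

The characteristic polynomial is p(s) = det(sI - Q).
Cofactor expansion gives p(s) = s^3 + 8s^2 - 80s - 384.
Try s = -4: p(-4) = 0, so -4 is a root.
Dividing by (s + 4) leaves s^2 + 4s - 96.
The quadratic factors as (s + 12)·(s - 8).
Eigenvalues: -12, -4, 8.

-12, -4, 8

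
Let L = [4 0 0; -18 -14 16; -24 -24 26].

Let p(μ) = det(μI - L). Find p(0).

-80

p(0) = det(0·I − L) = det(−L) = (−1)^3·det(L).
det(L) = 80, so p(0) = -80.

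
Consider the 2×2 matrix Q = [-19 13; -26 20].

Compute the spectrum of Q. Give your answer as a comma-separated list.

det(Q - sI) = (-19 - s)(20 - s) - (13)·(-26) = s^2 - s - 42.
This factors as (s + 6)·(s - 7) = 0.
Eigenvalues: -6, 7.

-6, 7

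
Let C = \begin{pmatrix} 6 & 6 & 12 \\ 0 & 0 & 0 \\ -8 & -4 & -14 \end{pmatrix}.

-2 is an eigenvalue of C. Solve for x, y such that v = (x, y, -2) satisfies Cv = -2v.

3, 0

We need (C + 2I)v = 0.
C + 2I = [[8, 6, 12], [0, 2, 0], [-8, -4, -12]].
Row 1: (8)·x + (6)·y + (12)·-2 = 0
Row 2: (0)·x + (2)·y + (0)·-2 = 0
Row 3: (-8)·x + (-4)·y + (-12)·-2 = 0
Solving gives x = 3, y = 0.
Check: C·(3, 0, -2) = (-6, 0, 4) = -2·(3, 0, -2).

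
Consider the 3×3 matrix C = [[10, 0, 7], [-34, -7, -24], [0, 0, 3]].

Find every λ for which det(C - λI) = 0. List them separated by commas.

-7, 3, 10

Compute the characteristic polynomial p(λ) = det(λI - C).
Cofactor expansion gives p(λ) = λ^3 - 6λ^2 - 61λ + 210.
Rational-root test: λ = -7 gives p(-7) = 0.
Dividing by (λ + 7) leaves λ^2 - 13λ + 30.
The quadratic factors as (λ - 3)·(λ - 10).
Eigenvalues: -7, 3, 10.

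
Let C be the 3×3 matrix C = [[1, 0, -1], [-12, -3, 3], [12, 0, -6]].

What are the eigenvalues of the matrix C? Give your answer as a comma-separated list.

-3, -3, -2

Set up det(tI - C) = 0.
Expanding the 3×3 determinant: p(t) = t^3 + 8t^2 + 21t + 18.
Rational-root test: t = -2 gives p(-2) = 0.
Factor out (t + 2): p(t) = (t + 2)·(t^2 + 6t + 9).
The quadratic factor is (t + 3)^2.
Eigenvalues: -3, -3, -2.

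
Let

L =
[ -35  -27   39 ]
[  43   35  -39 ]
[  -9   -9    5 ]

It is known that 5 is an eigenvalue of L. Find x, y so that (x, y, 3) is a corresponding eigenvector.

We need (L - 5I)v = 0.
L - 5I = [[-40, -27, 39], [43, 30, -39], [-9, -9, 0]].
Row 1: (-40)·x + (-27)·y + (39)·3 = 0
Row 2: (43)·x + (30)·y + (-39)·3 = 0
Row 3: (-9)·x + (-9)·y + (0)·3 = 0
Solving gives x = 9, y = -9.
Check: L·(9, -9, 3) = (45, -45, 15) = 5·(9, -9, 3).

9, -9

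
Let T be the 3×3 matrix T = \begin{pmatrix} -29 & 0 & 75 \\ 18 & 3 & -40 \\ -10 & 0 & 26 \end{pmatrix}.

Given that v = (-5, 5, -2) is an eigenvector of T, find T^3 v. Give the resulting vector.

First find the eigenvalue: Tv = (-5, 5, -2) = 1·(-5, 5, -2), so λ = 1.
Then T^3 v = λ^3·v = 1^3·(-5, 5, -2) = 1·(-5, 5, -2) = (-5, 5, -2).

(-5, 5, -2)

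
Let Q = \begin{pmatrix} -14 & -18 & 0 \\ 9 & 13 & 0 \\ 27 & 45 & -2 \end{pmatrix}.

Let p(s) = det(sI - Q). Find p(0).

p(0) = det(0·I − Q) = det(−Q) = (−1)^3·det(Q).
det(Q) = 40, so p(0) = -40.

-40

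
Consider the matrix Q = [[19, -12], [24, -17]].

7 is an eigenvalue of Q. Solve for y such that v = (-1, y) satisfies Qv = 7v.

-1

We need (Q - 7I)v = 0.
Q - 7I = [[12, -12], [24, -24]].
Row 1: (12)·-1 + (-12)·y = 0
Row 2: (24)·-1 + (-24)·y = 0
Solving gives y = -1.
Check: Q·(-1, -1) = (-7, -7) = 7·(-1, -1).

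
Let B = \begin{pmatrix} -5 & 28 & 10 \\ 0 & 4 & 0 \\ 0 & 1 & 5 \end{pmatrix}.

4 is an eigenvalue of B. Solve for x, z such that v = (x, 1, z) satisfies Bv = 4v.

We need (B - 4I)v = 0.
B - 4I = [[-9, 28, 10], [0, 0, 0], [0, 1, 1]].
Row 1: (-9)·x + (28)·1 + (10)·z = 0
Row 2: (0)·x + (0)·1 + (0)·z = 0
Row 3: (0)·x + (1)·1 + (1)·z = 0
Solving gives x = 2, z = -1.
Check: B·(2, 1, -1) = (8, 4, -4) = 4·(2, 1, -1).

2, -1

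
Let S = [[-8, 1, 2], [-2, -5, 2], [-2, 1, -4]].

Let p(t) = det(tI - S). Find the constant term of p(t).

180

p(t) = t^3 + 17t^2 + 96t + 180.
The constant term is 180.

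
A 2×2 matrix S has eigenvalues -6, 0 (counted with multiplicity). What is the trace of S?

-6

trace(S) is the sum of the eigenvalues: (-6) + (0) = -6.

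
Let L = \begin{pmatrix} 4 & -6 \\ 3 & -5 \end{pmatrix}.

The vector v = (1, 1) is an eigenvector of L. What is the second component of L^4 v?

First find the eigenvalue: Lv = (-2, -2) = -2·(1, 1), so λ = -2.
Then L^4 v = λ^4·v = (-2)^4·(1, 1) = 16·(1, 1) = (16, 16).

16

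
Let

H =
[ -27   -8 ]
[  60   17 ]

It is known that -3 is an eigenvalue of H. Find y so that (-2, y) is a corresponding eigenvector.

6

We need (H + 3I)v = 0.
H + 3I = [[-24, -8], [60, 20]].
Row 1: (-24)·-2 + (-8)·y = 0
Row 2: (60)·-2 + (20)·y = 0
Solving gives y = 6.
Check: H·(-2, 6) = (6, -18) = -3·(-2, 6).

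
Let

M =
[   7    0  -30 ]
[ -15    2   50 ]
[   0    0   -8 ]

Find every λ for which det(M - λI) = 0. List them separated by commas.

The characteristic polynomial is p(s) = det(sI - M).
Expanding along the first row, p(s) = s^3 - s^2 - 58s + 112.
Rational-root test: s = 7 gives p(7) = 0.
Factor out (s - 7): p(s) = (s - 7)·(s^2 + 6s - 16).
The quadratic factors as (s + 8)·(s - 2).
Eigenvalues: -8, 2, 7.

-8, 2, 7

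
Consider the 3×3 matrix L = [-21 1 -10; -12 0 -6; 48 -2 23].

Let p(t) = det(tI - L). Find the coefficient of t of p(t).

-3

p(t) = t^3 - 2t^2 - 3t.
The coefficient of t is -3.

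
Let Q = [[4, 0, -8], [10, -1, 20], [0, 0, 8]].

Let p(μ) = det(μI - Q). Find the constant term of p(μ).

p(μ) = μ^3 - 11μ^2 + 20μ + 32.
The constant term is 32.

32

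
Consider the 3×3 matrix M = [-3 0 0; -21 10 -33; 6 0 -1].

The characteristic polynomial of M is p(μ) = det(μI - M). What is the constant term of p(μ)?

p(μ) = μ^3 - 6μ^2 - 37μ - 30.
The constant term is -30.

-30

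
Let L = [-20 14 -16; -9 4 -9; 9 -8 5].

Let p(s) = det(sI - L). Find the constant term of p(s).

p(s) = s^3 + 11s^2 + 38s + 40.
The constant term is 40.

40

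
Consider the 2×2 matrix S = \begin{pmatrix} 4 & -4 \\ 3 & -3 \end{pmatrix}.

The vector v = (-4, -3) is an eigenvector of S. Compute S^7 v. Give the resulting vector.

(-4, -3)

First find the eigenvalue: Sv = (-4, -3) = 1·(-4, -3), so λ = 1.
Then S^7 v = λ^7·v = 1^7·(-4, -3) = 1·(-4, -3) = (-4, -3).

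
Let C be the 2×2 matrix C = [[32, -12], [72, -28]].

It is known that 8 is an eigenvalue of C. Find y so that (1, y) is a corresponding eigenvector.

2

We need (C - 8I)v = 0.
C - 8I = [[24, -12], [72, -36]].
Row 1: (24)·1 + (-12)·y = 0
Row 2: (72)·1 + (-36)·y = 0
Solving gives y = 2.
Check: C·(1, 2) = (8, 16) = 8·(1, 2).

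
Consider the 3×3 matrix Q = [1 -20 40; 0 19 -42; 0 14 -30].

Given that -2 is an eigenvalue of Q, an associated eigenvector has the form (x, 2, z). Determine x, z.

We need (Q + 2I)v = 0.
Q + 2I = [[3, -20, 40], [0, 21, -42], [0, 14, -28]].
Row 1: (3)·x + (-20)·2 + (40)·z = 0
Row 2: (0)·x + (21)·2 + (-42)·z = 0
Row 3: (0)·x + (14)·2 + (-28)·z = 0
Solving gives x = 0, z = 1.
Check: Q·(0, 2, 1) = (0, -4, -2) = -2·(0, 2, 1).

0, 1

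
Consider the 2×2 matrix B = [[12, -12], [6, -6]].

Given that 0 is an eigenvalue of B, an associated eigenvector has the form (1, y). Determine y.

We need (B)v = 0.
B = [[12, -12], [6, -6]].
Row 1: (12)·1 + (-12)·y = 0
Row 2: (6)·1 + (-6)·y = 0
Solving gives y = 1.
Check: B·(1, 1) = (0, 0) = 0·(1, 1).

1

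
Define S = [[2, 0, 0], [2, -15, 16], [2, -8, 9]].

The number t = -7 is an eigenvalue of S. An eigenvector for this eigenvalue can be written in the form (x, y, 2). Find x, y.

We need (S + 7I)v = 0.
S + 7I = [[9, 0, 0], [2, -8, 16], [2, -8, 16]].
Row 1: (9)·x + (0)·y + (0)·2 = 0
Row 2: (2)·x + (-8)·y + (16)·2 = 0
Row 3: (2)·x + (-8)·y + (16)·2 = 0
Solving gives x = 0, y = 4.
Check: S·(0, 4, 2) = (0, -28, -14) = -7·(0, 4, 2).

0, 4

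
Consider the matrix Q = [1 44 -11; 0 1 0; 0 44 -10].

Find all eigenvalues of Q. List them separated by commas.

-10, 1, 1

The characteristic polynomial is p(t) = det(tI - Q).
Cofactor expansion gives p(t) = t^3 + 8t^2 - 19t + 10.
Since p(1) = 0, t = 1 is a root.
Factor out (t - 1): p(t) = (t - 1)·(t^2 + 9t - 10).
The quadratic factors as (t + 10)·(t - 1).
Eigenvalues: -10, 1, 1.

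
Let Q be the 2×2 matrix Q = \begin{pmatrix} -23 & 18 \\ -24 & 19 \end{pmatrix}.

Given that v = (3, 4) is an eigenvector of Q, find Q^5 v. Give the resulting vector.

(3, 4)

First find the eigenvalue: Qv = (3, 4) = 1·(3, 4), so λ = 1.
Then Q^5 v = λ^5·v = 1^5·(3, 4) = 1·(3, 4) = (3, 4).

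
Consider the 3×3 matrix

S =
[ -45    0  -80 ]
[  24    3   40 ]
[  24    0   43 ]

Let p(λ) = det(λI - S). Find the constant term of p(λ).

45

p(λ) = λ^3 - λ^2 - 21λ + 45.
The constant term is 45.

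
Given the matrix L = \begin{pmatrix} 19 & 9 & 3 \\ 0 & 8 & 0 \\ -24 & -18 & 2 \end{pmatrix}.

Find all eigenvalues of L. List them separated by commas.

The characteristic polynomial is p(lambda) = det(lambda·I - L).
Cofactor expansion gives p(lambda) = lambda^3 - 29·lambda^2 + 278·lambda - 880.
Rational-root test: lambda = 10 gives p(10) = 0.
Factor out (lambda - 10): p(lambda) = (lambda - 10)·(lambda^2 - 19·lambda + 88).
The quadratic factors as (lambda - 8)·(lambda - 11).
Eigenvalues: 8, 10, 11.

8, 10, 11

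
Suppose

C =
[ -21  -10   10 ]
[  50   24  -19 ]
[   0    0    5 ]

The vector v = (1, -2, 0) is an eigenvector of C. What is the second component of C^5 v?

First find the eigenvalue: Cv = (-1, 2, 0) = -1·(1, -2, 0), so λ = -1.
Then C^5 v = λ^5·v = (-1)^5·(1, -2, 0) = -1·(1, -2, 0) = (-1, 2, 0).

2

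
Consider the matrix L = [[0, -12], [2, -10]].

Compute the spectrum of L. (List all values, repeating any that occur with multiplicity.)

-6, -4

det(L - tI) = (0 - t)(-10 - t) - (-12)·(2) = t^2 + 10t + 24.
This factors as (t + 6)·(t + 4) = 0.
Eigenvalues: -6, -4.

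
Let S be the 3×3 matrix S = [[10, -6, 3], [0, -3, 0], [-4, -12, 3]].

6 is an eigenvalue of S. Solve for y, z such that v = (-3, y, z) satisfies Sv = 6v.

0, 4

We need (S - 6I)v = 0.
S - 6I = [[4, -6, 3], [0, -9, 0], [-4, -12, -3]].
Row 1: (4)·-3 + (-6)·y + (3)·z = 0
Row 2: (0)·-3 + (-9)·y + (0)·z = 0
Row 3: (-4)·-3 + (-12)·y + (-3)·z = 0
Solving gives y = 0, z = 4.
Check: S·(-3, 0, 4) = (-18, 0, 24) = 6·(-3, 0, 4).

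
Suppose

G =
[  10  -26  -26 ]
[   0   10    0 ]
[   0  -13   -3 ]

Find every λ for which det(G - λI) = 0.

-3, 10, 10

The characteristic polynomial is p(r) = det(rI - G).
Expanding the 3×3 determinant: p(r) = r^3 - 17r^2 + 40r + 300.
Since p(-3) = 0, r = -3 is a root.
Factor out (r + 3): p(r) = (r + 3)·(r^2 - 20r + 100).
The quadratic factor is (r - 10)^2.
Eigenvalues: -3, 10, 10.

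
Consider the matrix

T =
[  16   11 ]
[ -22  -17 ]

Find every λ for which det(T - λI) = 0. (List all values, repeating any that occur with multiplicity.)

-6, 5

det(T - tI) = (16 - t)(-17 - t) - (11)·(-22) = t^2 + t - 30.
This factors as (t + 6)·(t - 5) = 0.
Eigenvalues: -6, 5.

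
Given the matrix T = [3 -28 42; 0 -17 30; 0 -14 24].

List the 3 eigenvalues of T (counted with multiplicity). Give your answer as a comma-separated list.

3, 3, 4

Set up det(λI - T) = 0.
Expanding along the first row, p(λ) = λ^3 - 10λ^2 + 33λ - 36.
Since p(4) = 0, λ = 4 is a root.
Factor out (λ - 4): p(λ) = (λ - 4)·(λ^2 - 6λ + 9).
The quadratic factor is (λ - 3)^2.
Eigenvalues: 3, 3, 4.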